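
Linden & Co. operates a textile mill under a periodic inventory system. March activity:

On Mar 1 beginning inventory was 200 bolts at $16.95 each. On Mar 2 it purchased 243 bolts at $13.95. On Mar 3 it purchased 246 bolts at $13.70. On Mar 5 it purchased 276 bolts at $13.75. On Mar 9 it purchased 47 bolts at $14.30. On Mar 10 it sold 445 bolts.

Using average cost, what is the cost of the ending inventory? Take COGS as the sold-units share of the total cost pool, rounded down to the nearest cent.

Ending inventory = $8,189.65

Mar 10, sell 445: 445/1012 × $14,617.15 → $6,427.50
Ending inventory (cost pool remaining) = $8,189.65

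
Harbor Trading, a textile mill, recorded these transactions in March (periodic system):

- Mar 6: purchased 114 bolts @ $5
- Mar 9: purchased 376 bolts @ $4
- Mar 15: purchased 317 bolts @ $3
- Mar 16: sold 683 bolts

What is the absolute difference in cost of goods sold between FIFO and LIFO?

$238

FIFO COGS: 114 @ $5 + 376 @ $4 + 193 @ $3 = $2,653
LIFO COGS: 317 @ $3 + 366 @ $4 = $2,415
Difference = |$2,653 − $2,415| = $238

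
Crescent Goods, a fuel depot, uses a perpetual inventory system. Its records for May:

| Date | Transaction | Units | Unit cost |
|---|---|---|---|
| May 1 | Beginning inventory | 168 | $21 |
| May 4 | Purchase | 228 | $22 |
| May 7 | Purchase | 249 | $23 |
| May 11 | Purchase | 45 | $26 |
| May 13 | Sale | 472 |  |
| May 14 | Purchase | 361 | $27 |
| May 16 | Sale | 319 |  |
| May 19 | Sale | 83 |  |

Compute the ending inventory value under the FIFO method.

May 13, 472 sold [FIFO — oldest first]: 168 @ $21 + 228 @ $22 + 76 @ $23 = $10,292
May 16, 319 sold [FIFO — oldest first]: 173 @ $23 + 45 @ $26 + 101 @ $27 = $7,876
May 19, 83 sold [FIFO — oldest first]: 83 @ $27 = $2,241
Total COGS = $10,292 + $7,876 + $2,241 = $20,409
Ending inventory: 177 @ $27 = $4,779

Ending inventory = $4,779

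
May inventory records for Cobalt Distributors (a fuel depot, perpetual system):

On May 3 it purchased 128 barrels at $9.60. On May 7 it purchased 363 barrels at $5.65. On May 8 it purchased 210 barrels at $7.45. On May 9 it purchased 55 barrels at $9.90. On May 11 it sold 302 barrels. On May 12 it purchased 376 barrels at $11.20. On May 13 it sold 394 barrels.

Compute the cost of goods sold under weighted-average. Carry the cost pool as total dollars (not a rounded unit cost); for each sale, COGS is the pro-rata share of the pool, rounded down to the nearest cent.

After May 3: 128 on hand, pool $1,228.80 (≈ $9.6000 each)
After May 7: 491 on hand, pool $3,279.75 (≈ $6.6797 each)
After May 8: 701 on hand, pool $4,844.25 (≈ $6.9105 each)
After May 9: 756 on hand, pool $5,388.75 (≈ $7.1280 each)
May 11, sell 302: 302/756 × $5,388.75 → $2,152.64
After May 12: 830 on hand, pool $7,447.31 (≈ $8.9727 each)
May 13, sell 394: 394/830 × $7,447.31 → $3,535.22
Total COGS = $2,152.64 + $3,535.22 = $5,687.86
Ending inventory (cost pool remaining) = $3,912.09

COGS = $5,687.86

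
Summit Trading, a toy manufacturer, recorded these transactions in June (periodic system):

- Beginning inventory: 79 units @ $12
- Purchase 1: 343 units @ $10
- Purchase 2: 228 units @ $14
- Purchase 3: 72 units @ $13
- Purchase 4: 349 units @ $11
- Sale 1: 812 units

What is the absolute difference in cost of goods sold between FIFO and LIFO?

FIFO COGS: 79 @ $12 + 343 @ $10 + 228 @ $14 + 72 @ $13 + 90 @ $11 = $9,496
LIFO COGS: 349 @ $11 + 72 @ $13 + 228 @ $14 + 163 @ $10 = $9,597
Difference = |$9,496 − $9,597| = $101

$101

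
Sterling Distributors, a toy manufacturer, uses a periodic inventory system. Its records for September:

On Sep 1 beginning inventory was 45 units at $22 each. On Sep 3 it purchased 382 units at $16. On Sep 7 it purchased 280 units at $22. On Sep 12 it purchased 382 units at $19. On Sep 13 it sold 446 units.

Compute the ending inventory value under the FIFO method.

Sep 13, 446 sold [FIFO — oldest first]: 45 @ $22 + 382 @ $16 + 19 @ $22 = $7,520
Ending inventory: 261 @ $22 + 382 @ $19 = $13,000

Ending inventory = $13,000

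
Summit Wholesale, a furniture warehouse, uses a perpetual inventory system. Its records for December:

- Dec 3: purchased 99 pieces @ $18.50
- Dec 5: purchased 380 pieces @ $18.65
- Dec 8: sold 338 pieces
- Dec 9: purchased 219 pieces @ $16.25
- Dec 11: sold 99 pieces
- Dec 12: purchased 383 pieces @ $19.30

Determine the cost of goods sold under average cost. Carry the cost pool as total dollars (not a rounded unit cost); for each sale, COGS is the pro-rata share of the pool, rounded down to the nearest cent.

After Dec 3: 99 on hand, pool $1,831.50 (≈ $18.5000 each)
After Dec 5: 479 on hand, pool $8,918.50 (≈ $18.6190 each)
Dec 8, sell 338: 338/479 × $8,918.50 → $6,293.22
After Dec 9: 360 on hand, pool $6,184.03 (≈ $17.1779 each)
Dec 11, sell 99: 99/360 × $6,184.03 → $1,700.60
After Dec 12: 644 on hand, pool $11,875.33 (≈ $18.4400 each)
Total COGS = $6,293.22 + $1,700.60 = $7,993.82
Ending inventory (cost pool remaining) = $11,875.33

COGS = $7,993.82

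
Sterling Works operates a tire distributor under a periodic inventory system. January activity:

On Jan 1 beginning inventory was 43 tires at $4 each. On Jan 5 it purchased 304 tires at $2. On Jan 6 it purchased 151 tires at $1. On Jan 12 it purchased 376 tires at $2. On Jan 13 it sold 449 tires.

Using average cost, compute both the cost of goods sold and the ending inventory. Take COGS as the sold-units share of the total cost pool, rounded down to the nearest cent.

COGS = $864.60; ending inventory = $818.40

Jan 13, sell 449: 449/874 × $1,683.00 → $864.60
Ending inventory (cost pool remaining) = $818.40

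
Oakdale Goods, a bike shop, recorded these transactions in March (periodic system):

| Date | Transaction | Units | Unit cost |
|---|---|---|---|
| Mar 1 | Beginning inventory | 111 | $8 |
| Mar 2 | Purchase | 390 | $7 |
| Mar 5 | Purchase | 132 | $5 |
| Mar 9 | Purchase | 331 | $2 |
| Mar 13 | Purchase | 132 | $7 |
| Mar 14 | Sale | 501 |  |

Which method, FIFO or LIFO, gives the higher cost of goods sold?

FIFO COGS: 111 @ $8 + 390 @ $7 = $3,618
LIFO COGS: 132 @ $7 + 331 @ $2 + 38 @ $5 = $1,776

FIFO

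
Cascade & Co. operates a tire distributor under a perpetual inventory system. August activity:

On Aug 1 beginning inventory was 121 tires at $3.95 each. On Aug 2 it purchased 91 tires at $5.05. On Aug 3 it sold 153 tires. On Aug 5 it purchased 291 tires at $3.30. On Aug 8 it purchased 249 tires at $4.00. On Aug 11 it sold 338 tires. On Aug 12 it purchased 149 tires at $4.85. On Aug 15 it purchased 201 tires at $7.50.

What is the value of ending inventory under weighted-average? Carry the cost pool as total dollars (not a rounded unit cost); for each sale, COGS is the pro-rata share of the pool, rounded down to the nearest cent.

After Aug 1: 121 on hand, pool $477.95 (≈ $3.9500 each)
After Aug 2: 212 on hand, pool $937.50 (≈ $4.4222 each)
Aug 3, sell 153: 153/212 × $937.50 → $676.59
After Aug 5: 350 on hand, pool $1,221.21 (≈ $3.4892 each)
After Aug 8: 599 on hand, pool $2,217.21 (≈ $3.7015 each)
Aug 11, sell 338: 338/599 × $2,217.21 → $1,251.11
After Aug 12: 410 on hand, pool $1,688.75 (≈ $4.1189 each)
After Aug 15: 611 on hand, pool $3,196.25 (≈ $5.2312 each)
Total COGS = $676.59 + $1,251.11 = $1,927.70
Ending inventory (cost pool remaining) = $3,196.25
Check: goods available $5,123.95 = COGS $1,927.70 + ending $3,196.25

Ending inventory = $3,196.25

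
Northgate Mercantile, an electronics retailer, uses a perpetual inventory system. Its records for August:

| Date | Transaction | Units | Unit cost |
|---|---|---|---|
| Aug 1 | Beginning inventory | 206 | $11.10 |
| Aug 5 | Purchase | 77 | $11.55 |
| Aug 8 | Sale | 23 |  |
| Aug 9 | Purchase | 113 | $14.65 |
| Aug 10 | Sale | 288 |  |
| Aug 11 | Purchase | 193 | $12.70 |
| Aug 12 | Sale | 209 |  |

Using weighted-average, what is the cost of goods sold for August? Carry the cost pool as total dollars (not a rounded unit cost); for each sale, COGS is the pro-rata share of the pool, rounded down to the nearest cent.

COGS = $6,415.46

After Aug 1: 206 on hand, pool $2,286.60 (≈ $11.1000 each)
After Aug 5: 283 on hand, pool $3,175.95 (≈ $11.2224 each)
Aug 8, sell 23: 23/283 × $3,175.95 → $258.11
After Aug 9: 373 on hand, pool $4,573.29 (≈ $12.2608 each)
Aug 10, sell 288: 288/373 × $4,573.29 → $3,531.11
After Aug 11: 278 on hand, pool $3,493.28 (≈ $12.5658 each)
Aug 12, sell 209: 209/278 × $3,493.28 → $2,626.24
Total COGS = $258.11 + $3,531.11 + $2,626.24 = $6,415.46
Ending inventory (cost pool remaining) = $867.04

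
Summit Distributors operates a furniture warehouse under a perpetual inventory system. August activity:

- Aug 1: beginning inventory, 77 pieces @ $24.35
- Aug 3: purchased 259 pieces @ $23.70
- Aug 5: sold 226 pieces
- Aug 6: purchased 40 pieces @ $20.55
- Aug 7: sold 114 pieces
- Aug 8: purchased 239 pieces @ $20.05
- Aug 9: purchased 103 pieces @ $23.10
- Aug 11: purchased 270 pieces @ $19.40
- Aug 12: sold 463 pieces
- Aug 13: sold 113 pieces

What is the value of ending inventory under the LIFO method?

Aug 5, 226 sold [LIFO — newest first]: 226 @ $23.70 = $5,356.20
Aug 7, 114 sold [LIFO — newest first]: 40 @ $20.55 + 33 @ $23.70 + 41 @ $24.35 = $2,602.45
Aug 12, 463 sold [LIFO — newest first]: 270 @ $19.40 + 103 @ $23.10 + 90 @ $20.05 = $9,421.80
Aug 13, 113 sold [LIFO — newest first]: 113 @ $20.05 = $2,265.65
Total COGS = $5,356.20 + $2,602.45 + $9,421.80 + $2,265.65 = $19,646.10
Ending inventory: 36 @ $24.35 + 36 @ $20.05 = $1,598.40
Check: goods available $21,244.50 = COGS $19,646.10 + ending $1,598.40

Ending inventory = $1,598.40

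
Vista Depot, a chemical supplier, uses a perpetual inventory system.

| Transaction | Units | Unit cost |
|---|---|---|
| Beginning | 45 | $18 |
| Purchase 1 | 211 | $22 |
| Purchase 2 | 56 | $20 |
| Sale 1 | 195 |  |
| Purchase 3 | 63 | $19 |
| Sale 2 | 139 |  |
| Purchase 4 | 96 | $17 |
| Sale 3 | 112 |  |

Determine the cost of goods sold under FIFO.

Sale 1 (195) [FIFO — oldest first]: 45 @ $18 + 150 @ $22 = $4,110
Sale 2 (139) [FIFO — oldest first]: 61 @ $22 + 56 @ $20 + 22 @ $19 = $2,880
Sale 3 (112) [FIFO — oldest first]: 41 @ $19 + 71 @ $17 = $1,986
Total COGS = $4,110 + $2,880 + $1,986 = $8,976
Ending inventory: 25 @ $17 = $425

COGS = $8,976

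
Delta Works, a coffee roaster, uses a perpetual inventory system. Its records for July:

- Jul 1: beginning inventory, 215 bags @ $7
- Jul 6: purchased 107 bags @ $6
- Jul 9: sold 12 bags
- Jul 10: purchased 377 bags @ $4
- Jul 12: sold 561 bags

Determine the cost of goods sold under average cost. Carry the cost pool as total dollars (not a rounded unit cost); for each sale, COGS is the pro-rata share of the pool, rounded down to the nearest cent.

After Jul 1: 215 on hand, pool $1,505.00 (≈ $7.0000 each)
After Jul 6: 322 on hand, pool $2,147.00 (≈ $6.6677 each)
Jul 9, sell 12: 12/322 × $2,147.00 → $80.01
After Jul 10: 687 on hand, pool $3,574.99 (≈ $5.2038 each)
Jul 12, sell 561: 561/687 × $3,574.99 → $2,919.31
Total COGS = $80.01 + $2,919.31 = $2,999.32
Ending inventory (cost pool remaining) = $655.68

COGS = $2,999.32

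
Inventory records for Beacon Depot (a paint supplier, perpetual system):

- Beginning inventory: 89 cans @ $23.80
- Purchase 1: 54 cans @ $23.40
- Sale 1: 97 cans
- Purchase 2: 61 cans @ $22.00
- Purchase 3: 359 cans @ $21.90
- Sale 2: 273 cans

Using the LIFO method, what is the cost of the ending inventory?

Ending inventory = $4,320.20

Sale 1 (97) [LIFO — newest first]: 54 @ $23.40 + 43 @ $23.80 = $2,287.00
Sale 2 (273) [LIFO — newest first]: 273 @ $21.90 = $5,978.70
Total COGS = $2,287.00 + $5,978.70 = $8,265.70
Ending inventory: 46 @ $23.80 + 61 @ $22.00 + 86 @ $21.90 = $4,320.20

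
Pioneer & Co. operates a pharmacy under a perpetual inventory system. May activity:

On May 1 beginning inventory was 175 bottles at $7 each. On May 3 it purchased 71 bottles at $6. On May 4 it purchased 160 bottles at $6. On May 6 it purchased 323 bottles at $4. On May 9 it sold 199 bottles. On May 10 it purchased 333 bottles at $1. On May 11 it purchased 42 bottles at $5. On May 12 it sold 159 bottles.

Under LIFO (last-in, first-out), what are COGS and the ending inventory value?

May 9, 199 sold [LIFO — newest first]: 199 @ $4 = $796
May 12, 159 sold [LIFO — newest first]: 42 @ $5 + 117 @ $1 = $327
Total COGS = $796 + $327 = $1,123
Ending inventory: 175 @ $7 + 71 @ $6 + 160 @ $6 + 124 @ $4 + 216 @ $1 = $3,323

COGS = $1,123; ending inventory = $3,323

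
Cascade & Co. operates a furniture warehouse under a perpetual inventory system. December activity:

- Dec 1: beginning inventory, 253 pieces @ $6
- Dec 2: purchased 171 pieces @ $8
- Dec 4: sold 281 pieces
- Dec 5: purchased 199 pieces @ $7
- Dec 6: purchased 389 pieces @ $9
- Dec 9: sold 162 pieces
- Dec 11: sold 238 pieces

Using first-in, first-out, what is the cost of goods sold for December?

Dec 4, 281 sold [FIFO — oldest first]: 253 @ $6 + 28 @ $8 = $1,742
Dec 9, 162 sold [FIFO — oldest first]: 143 @ $8 + 19 @ $7 = $1,277
Dec 11, 238 sold [FIFO — oldest first]: 180 @ $7 + 58 @ $9 = $1,782
Total COGS = $1,742 + $1,277 + $1,782 = $4,801
Ending inventory: 331 @ $9 = $2,979

COGS = $4,801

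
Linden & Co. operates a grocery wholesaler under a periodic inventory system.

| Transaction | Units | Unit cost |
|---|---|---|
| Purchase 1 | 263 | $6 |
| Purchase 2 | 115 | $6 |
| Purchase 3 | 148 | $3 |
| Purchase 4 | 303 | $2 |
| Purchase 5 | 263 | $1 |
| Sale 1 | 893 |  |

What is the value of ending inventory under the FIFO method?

Sale 1 (893) [FIFO — oldest first]: 263 @ $6 + 115 @ $6 + 148 @ $3 + 303 @ $2 + 64 @ $1 = $3,382
Ending inventory: 199 @ $1 = $199

Ending inventory = $199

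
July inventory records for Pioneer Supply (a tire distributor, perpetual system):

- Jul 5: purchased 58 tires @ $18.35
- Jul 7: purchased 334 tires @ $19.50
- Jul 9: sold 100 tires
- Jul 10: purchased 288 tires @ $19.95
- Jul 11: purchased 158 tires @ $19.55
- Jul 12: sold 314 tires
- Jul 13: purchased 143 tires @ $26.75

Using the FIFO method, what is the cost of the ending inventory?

Ending inventory = $12,220.85

Jul 9, 100 sold [FIFO — oldest first]: 58 @ $18.35 + 42 @ $19.50 = $1,883.30
Jul 12, 314 sold [FIFO — oldest first]: 292 @ $19.50 + 22 @ $19.95 = $6,132.90
Total COGS = $1,883.30 + $6,132.90 = $8,016.20
Ending inventory: 266 @ $19.95 + 158 @ $19.55 + 143 @ $26.75 = $12,220.85
Check: goods available $20,237.05 = COGS $8,016.20 + ending $12,220.85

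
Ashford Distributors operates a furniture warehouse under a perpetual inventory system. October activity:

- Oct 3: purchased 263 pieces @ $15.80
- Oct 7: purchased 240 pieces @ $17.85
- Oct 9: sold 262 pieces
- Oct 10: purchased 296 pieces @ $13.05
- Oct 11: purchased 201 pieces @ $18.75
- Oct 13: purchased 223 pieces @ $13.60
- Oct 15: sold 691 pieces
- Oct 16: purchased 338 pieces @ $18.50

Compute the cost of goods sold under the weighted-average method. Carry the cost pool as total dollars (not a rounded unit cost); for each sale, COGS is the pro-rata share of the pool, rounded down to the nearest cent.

After Oct 3: 263 on hand, pool $4,155.40 (≈ $15.8000 each)
After Oct 7: 503 on hand, pool $8,439.40 (≈ $16.7781 each)
Oct 9, sell 262: 262/503 × $8,439.40 → $4,395.87
After Oct 10: 537 on hand, pool $7,906.33 (≈ $14.7231 each)
After Oct 11: 738 on hand, pool $11,675.08 (≈ $15.8199 each)
After Oct 13: 961 on hand, pool $14,707.88 (≈ $15.3048 each)
Oct 15, sell 691: 691/961 × $14,707.88 → $10,575.59
After Oct 16: 608 on hand, pool $10,385.29 (≈ $17.0811 each)
Total COGS = $4,395.87 + $10,575.59 = $14,971.46
Ending inventory (cost pool remaining) = $10,385.29
Check: goods available $25,356.75 = COGS $14,971.46 + ending $10,385.29

COGS = $14,971.46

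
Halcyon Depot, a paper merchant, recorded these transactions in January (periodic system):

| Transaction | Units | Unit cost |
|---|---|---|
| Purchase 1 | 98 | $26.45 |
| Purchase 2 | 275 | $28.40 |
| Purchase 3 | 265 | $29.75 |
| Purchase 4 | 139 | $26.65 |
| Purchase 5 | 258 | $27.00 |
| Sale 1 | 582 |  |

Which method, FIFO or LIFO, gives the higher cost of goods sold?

FIFO

FIFO COGS: 98 @ $26.45 + 275 @ $28.40 + 209 @ $29.75 = $16,619.85
LIFO COGS: 258 @ $27.00 + 139 @ $26.65 + 185 @ $29.75 = $16,174.10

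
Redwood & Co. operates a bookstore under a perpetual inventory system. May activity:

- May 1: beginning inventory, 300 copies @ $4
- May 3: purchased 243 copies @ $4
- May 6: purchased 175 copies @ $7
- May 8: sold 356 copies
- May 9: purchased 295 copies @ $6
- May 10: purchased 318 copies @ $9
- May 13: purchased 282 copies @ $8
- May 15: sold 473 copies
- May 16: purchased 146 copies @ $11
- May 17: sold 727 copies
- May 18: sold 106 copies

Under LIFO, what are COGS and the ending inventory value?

COGS = $11,503; ending inventory = $388

May 8, 356 sold [LIFO — newest first]: 175 @ $7 + 181 @ $4 = $1,949
May 15, 473 sold [LIFO — newest first]: 282 @ $8 + 191 @ $9 = $3,975
May 17, 727 sold [LIFO — newest first]: 146 @ $11 + 127 @ $9 + 295 @ $6 + 62 @ $4 + 97 @ $4 = $5,155
May 18, 106 sold [LIFO — newest first]: 106 @ $4 = $424
Total COGS = $1,949 + $3,975 + $5,155 + $424 = $11,503
Ending inventory: 97 @ $4 = $388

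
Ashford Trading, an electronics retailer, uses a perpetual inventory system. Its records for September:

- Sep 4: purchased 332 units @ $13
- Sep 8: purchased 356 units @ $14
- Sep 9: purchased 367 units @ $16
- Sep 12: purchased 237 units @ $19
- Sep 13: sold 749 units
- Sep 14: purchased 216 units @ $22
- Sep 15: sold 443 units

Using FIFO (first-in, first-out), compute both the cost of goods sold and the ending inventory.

Sep 13, 749 sold [FIFO — oldest first]: 332 @ $13 + 356 @ $14 + 61 @ $16 = $10,276
Sep 15, 443 sold [FIFO — oldest first]: 306 @ $16 + 137 @ $19 = $7,499
Total COGS = $10,276 + $7,499 = $17,775
Ending inventory: 100 @ $19 + 216 @ $22 = $6,652

COGS = $17,775; ending inventory = $6,652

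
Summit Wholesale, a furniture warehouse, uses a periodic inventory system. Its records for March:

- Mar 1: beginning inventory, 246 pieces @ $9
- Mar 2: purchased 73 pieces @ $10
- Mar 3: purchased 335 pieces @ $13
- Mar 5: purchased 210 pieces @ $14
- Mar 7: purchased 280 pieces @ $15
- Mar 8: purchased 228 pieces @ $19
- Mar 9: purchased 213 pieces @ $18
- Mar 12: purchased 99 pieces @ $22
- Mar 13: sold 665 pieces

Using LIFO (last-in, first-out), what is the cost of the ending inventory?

Mar 13, 665 sold [LIFO — newest first]: 99 @ $22 + 213 @ $18 + 228 @ $19 + 125 @ $15 = $12,219
Ending inventory: 246 @ $9 + 73 @ $10 + 335 @ $13 + 210 @ $14 + 155 @ $15 = $12,564

Ending inventory = $12,564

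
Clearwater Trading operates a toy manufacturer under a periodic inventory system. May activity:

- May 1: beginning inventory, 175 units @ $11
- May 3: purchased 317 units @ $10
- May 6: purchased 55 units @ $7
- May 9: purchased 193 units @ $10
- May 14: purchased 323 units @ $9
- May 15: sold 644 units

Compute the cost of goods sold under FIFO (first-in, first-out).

May 15, 644 sold [FIFO — oldest first]: 175 @ $11 + 317 @ $10 + 55 @ $7 + 97 @ $10 = $6,450
Ending inventory: 96 @ $10 + 323 @ $9 = $3,867

COGS = $6,450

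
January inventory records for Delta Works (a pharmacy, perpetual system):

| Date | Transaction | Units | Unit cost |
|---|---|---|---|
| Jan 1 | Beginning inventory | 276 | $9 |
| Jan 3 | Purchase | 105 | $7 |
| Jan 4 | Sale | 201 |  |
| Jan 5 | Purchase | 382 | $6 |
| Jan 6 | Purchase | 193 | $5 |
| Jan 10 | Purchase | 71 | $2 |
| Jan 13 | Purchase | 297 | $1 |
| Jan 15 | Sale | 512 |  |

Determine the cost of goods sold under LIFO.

COGS = $2,758

Jan 4, 201 sold [LIFO — newest first]: 105 @ $7 + 96 @ $9 = $1,599
Jan 15, 512 sold [LIFO — newest first]: 297 @ $1 + 71 @ $2 + 144 @ $5 = $1,159
Total COGS = $1,599 + $1,159 = $2,758
Ending inventory: 180 @ $9 + 382 @ $6 + 49 @ $5 = $4,157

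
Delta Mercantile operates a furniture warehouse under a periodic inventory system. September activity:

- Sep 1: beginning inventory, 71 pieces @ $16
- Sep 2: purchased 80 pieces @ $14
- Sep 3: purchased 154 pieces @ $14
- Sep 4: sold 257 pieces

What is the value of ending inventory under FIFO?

Sep 4, 257 sold [FIFO — oldest first]: 71 @ $16 + 80 @ $14 + 106 @ $14 = $3,740
Ending inventory: 48 @ $14 = $672

Ending inventory = $672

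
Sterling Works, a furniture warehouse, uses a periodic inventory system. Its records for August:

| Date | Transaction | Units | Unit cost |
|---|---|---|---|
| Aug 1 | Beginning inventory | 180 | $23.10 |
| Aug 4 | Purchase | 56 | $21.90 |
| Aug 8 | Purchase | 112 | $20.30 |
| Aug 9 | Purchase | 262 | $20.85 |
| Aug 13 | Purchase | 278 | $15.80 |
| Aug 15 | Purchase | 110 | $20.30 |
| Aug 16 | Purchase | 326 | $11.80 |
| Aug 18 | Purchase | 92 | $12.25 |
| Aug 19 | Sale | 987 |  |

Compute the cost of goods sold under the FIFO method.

Aug 19, 987 sold [FIFO — oldest first]: 180 @ $23.10 + 56 @ $21.90 + 112 @ $20.30 + 262 @ $20.85 + 278 @ $15.80 + 99 @ $20.30 = $19,522.80
Ending inventory: 11 @ $20.30 + 326 @ $11.80 + 92 @ $12.25 = $5,197.10

COGS = $19,522.80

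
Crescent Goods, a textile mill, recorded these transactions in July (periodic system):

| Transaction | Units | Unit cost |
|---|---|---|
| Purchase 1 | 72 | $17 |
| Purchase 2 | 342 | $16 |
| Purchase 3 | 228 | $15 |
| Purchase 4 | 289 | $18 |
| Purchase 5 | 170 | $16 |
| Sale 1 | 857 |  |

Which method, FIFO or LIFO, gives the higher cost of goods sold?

FIFO COGS: 72 @ $17 + 342 @ $16 + 228 @ $15 + 215 @ $18 = $13,986
LIFO COGS: 170 @ $16 + 289 @ $18 + 228 @ $15 + 170 @ $16 = $14,062

LIFO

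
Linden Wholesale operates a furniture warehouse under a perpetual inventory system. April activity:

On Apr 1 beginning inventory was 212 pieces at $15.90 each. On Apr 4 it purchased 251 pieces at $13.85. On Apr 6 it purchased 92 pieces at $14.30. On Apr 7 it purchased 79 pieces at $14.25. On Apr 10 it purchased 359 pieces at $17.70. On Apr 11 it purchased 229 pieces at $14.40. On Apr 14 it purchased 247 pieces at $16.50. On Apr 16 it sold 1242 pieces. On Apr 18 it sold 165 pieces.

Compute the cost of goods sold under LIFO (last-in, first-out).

COGS = $22,030.10

Apr 16, 1242 sold [LIFO — newest first]: 247 @ $16.50 + 229 @ $14.40 + 359 @ $17.70 + 79 @ $14.25 + 92 @ $14.30 + 236 @ $13.85 = $19,437.35
Apr 18, 165 sold [LIFO — newest first]: 15 @ $13.85 + 150 @ $15.90 = $2,592.75
Total COGS = $19,437.35 + $2,592.75 = $22,030.10
Ending inventory: 62 @ $15.90 = $985.80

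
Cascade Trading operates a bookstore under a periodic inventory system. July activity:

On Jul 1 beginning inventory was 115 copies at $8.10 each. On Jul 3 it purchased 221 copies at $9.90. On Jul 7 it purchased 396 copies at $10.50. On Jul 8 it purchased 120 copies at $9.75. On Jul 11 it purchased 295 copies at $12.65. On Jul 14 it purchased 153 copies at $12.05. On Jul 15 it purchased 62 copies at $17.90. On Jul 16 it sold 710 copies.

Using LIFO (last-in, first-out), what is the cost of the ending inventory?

Ending inventory = $6,437.40

Jul 16, 710 sold [LIFO — newest first]: 62 @ $17.90 + 153 @ $12.05 + 295 @ $12.65 + 120 @ $9.75 + 80 @ $10.50 = $8,695.20
Ending inventory: 115 @ $8.10 + 221 @ $9.90 + 316 @ $10.50 = $6,437.40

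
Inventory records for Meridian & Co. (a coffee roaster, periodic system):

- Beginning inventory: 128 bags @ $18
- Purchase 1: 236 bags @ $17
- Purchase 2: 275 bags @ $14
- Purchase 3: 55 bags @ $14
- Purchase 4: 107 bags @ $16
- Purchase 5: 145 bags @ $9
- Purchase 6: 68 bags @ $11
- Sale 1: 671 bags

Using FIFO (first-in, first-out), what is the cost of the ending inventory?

Sale 1 (671) [FIFO — oldest first]: 128 @ $18 + 236 @ $17 + 275 @ $14 + 32 @ $14 = $10,614
Ending inventory: 23 @ $14 + 107 @ $16 + 145 @ $9 + 68 @ $11 = $4,087
Check: goods available $14,701 = COGS $10,614 + ending $4,087

Ending inventory = $4,087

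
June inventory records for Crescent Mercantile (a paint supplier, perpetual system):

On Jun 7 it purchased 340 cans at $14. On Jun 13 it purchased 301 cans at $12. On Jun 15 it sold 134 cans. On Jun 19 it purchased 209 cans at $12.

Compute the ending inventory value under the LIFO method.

Jun 15, 134 sold [LIFO — newest first]: 134 @ $12 = $1,608
Ending inventory: 340 @ $14 + 167 @ $12 + 209 @ $12 = $9,272

Ending inventory = $9,272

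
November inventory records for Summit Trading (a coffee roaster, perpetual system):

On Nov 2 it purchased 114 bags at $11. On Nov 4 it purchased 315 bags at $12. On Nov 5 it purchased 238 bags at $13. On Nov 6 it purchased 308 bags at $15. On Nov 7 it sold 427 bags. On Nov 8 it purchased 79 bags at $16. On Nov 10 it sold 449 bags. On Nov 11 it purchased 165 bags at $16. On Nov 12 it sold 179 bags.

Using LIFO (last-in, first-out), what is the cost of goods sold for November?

COGS = $14,798

Nov 7, 427 sold [LIFO — newest first]: 308 @ $15 + 119 @ $13 = $6,167
Nov 10, 449 sold [LIFO — newest first]: 79 @ $16 + 119 @ $13 + 251 @ $12 = $5,823
Nov 12, 179 sold [LIFO — newest first]: 165 @ $16 + 14 @ $12 = $2,808
Total COGS = $6,167 + $5,823 + $2,808 = $14,798
Ending inventory: 114 @ $11 + 50 @ $12 = $1,854
Check: goods available $16,652 = COGS $14,798 + ending $1,854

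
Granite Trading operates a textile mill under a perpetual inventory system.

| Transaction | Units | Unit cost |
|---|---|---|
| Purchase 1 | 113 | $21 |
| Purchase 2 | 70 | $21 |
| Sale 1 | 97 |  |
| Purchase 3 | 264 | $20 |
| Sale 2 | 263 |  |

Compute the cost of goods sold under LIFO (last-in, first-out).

Sale 1 (97) [LIFO — newest first]: 70 @ $21 + 27 @ $21 = $2,037
Sale 2 (263) [LIFO — newest first]: 263 @ $20 = $5,260
Total COGS = $2,037 + $5,260 = $7,297
Ending inventory: 86 @ $21 + 1 @ $20 = $1,826
Check: goods available $9,123 = COGS $7,297 + ending $1,826

COGS = $7,297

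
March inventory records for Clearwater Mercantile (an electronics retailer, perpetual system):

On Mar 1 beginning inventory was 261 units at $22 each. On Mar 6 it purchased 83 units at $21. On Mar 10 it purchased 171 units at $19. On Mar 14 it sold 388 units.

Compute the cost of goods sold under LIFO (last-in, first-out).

Mar 14, 388 sold [LIFO — newest first]: 171 @ $19 + 83 @ $21 + 134 @ $22 = $7,940
Ending inventory: 127 @ $22 = $2,794

COGS = $7,940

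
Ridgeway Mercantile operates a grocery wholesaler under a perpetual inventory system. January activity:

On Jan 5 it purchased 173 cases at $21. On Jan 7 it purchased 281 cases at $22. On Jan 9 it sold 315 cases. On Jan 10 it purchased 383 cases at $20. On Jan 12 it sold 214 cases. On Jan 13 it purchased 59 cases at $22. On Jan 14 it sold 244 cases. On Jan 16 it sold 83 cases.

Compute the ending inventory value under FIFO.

Ending inventory = $880

Jan 9, 315 sold [FIFO — oldest first]: 173 @ $21 + 142 @ $22 = $6,757
Jan 12, 214 sold [FIFO — oldest first]: 139 @ $22 + 75 @ $20 = $4,558
Jan 14, 244 sold [FIFO — oldest first]: 244 @ $20 = $4,880
Jan 16, 83 sold [FIFO — oldest first]: 64 @ $20 + 19 @ $22 = $1,698
Total COGS = $6,757 + $4,558 + $4,880 + $1,698 = $17,893
Ending inventory: 40 @ $22 = $880
Check: goods available $18,773 = COGS $17,893 + ending $880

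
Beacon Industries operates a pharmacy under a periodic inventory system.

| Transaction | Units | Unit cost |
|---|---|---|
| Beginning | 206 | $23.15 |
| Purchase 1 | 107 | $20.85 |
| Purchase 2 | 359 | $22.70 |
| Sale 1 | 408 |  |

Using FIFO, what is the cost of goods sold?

Sale 1 (408) [FIFO — oldest first]: 206 @ $23.15 + 107 @ $20.85 + 95 @ $22.70 = $9,156.35
Ending inventory: 264 @ $22.70 = $5,992.80

COGS = $9,156.35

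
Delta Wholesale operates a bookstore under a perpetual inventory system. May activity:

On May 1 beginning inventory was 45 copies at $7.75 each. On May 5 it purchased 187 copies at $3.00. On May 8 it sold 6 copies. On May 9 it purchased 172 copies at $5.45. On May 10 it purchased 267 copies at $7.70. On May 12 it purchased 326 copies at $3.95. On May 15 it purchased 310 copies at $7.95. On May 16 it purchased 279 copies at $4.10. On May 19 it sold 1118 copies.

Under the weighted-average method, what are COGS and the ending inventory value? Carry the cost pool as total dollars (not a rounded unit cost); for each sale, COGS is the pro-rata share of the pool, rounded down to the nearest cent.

COGS = $6,233.11; ending inventory = $2,566.04

After May 1: 45 on hand, pool $348.75 (≈ $7.7500 each)
After May 5: 232 on hand, pool $909.75 (≈ $3.9213 each)
May 8, sell 6: 6/232 × $909.75 → $23.52
After May 9: 398 on hand, pool $1,823.63 (≈ $4.5820 each)
After May 10: 665 on hand, pool $3,879.53 (≈ $5.8339 each)
After May 12: 991 on hand, pool $5,167.23 (≈ $5.2142 each)
After May 15: 1301 on hand, pool $7,631.73 (≈ $5.8660 each)
After May 16: 1580 on hand, pool $8,775.63 (≈ $5.5542 each)
May 19, sell 1118: 1118/1580 × $8,775.63 → $6,209.59
Total COGS = $23.52 + $6,209.59 = $6,233.11
Ending inventory (cost pool remaining) = $2,566.04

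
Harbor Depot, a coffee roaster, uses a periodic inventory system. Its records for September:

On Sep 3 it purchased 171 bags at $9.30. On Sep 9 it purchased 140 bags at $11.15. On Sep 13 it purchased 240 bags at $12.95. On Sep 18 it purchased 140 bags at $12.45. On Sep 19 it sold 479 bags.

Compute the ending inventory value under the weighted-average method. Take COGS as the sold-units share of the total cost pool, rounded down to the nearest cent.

Sep 19, sell 479: 479/691 × $8,002.30 → $5,547.18
Ending inventory (cost pool remaining) = $2,455.12
Check: goods available $8,002.30 = COGS $5,547.18 + ending $2,455.12

Ending inventory = $2,455.12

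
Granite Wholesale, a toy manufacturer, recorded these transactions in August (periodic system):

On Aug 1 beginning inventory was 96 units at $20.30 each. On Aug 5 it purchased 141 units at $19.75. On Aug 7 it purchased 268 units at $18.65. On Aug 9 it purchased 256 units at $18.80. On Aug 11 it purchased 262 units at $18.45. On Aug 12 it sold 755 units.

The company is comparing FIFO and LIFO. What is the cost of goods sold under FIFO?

FIFO COGS: 96 @ $20.30 + 141 @ $19.75 + 268 @ $18.65 + 250 @ $18.80 = $14,431.75
LIFO COGS: 262 @ $18.45 + 256 @ $18.80 + 237 @ $18.65 = $14,066.75

COGS = $14,431.75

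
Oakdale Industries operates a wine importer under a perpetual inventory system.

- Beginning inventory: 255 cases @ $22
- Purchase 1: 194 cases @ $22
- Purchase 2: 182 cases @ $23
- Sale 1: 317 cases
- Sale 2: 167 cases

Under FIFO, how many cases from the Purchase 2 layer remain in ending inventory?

147

Sale 1 (317) [FIFO — oldest first]: 255 @ $22 + 62 @ $22 = $6,974
Sale 2 (167) [FIFO — oldest first]: 132 @ $22 + 35 @ $23 = $3,709
Total COGS = $6,974 + $3,709 = $10,683
Ending inventory: 147 @ $23 = $3,381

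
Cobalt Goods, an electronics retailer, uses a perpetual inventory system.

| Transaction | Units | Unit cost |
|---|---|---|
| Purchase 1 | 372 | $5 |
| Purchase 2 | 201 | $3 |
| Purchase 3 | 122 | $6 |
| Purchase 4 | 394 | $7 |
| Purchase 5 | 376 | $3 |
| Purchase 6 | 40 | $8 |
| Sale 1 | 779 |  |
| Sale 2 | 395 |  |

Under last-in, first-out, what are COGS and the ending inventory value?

COGS = $5,746; ending inventory = $1,655

Sale 1 (779) [LIFO — newest first]: 40 @ $8 + 376 @ $3 + 363 @ $7 = $3,989
Sale 2 (395) [LIFO — newest first]: 31 @ $7 + 122 @ $6 + 201 @ $3 + 41 @ $5 = $1,757
Total COGS = $3,989 + $1,757 = $5,746
Ending inventory: 331 @ $5 = $1,655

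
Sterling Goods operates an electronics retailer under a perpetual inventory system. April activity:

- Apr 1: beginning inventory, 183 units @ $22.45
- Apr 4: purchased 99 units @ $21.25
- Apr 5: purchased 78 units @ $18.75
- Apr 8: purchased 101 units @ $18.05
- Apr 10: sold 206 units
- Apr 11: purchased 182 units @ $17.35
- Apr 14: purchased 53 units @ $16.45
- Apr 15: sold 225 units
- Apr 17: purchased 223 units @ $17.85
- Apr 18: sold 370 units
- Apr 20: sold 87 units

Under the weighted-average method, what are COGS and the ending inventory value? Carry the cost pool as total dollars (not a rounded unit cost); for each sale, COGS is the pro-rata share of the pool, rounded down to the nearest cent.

After Apr 1: 183 on hand, pool $4,108.35 (≈ $22.4500 each)
After Apr 4: 282 on hand, pool $6,212.10 (≈ $22.0287 each)
After Apr 5: 360 on hand, pool $7,674.60 (≈ $21.3183 each)
After Apr 8: 461 on hand, pool $9,497.65 (≈ $20.6023 each)
Apr 10, sell 206: 206/461 × $9,497.65 → $4,244.06
After Apr 11: 437 on hand, pool $8,411.29 (≈ $19.2478 each)
After Apr 14: 490 on hand, pool $9,283.14 (≈ $18.9452 each)
Apr 15, sell 225: 225/490 × $9,283.14 → $4,262.66
After Apr 17: 488 on hand, pool $9,001.03 (≈ $18.4447 each)
Apr 18, sell 370: 370/488 × $9,001.03 → $6,824.55
Apr 20, sell 87: 87/118 × $2,176.48 → $1,604.69
Total COGS = $4,244.06 + $4,262.66 + $6,824.55 + $1,604.69 = $16,935.96
Ending inventory (cost pool remaining) = $571.79
Check: goods available $17,507.75 = COGS $16,935.96 + ending $571.79

COGS = $16,935.96; ending inventory = $571.79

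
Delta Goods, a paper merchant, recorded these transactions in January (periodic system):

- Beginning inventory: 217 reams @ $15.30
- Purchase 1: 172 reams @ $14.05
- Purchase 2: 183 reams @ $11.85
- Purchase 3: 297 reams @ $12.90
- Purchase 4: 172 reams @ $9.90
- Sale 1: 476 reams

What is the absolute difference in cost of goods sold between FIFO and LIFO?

FIFO COGS: 217 @ $15.30 + 172 @ $14.05 + 87 @ $11.85 = $6,767.65
LIFO COGS: 172 @ $9.90 + 297 @ $12.90 + 7 @ $11.85 = $5,617.05
Difference = |$6,767.65 − $5,617.05| = $1,150.60

$1,150.60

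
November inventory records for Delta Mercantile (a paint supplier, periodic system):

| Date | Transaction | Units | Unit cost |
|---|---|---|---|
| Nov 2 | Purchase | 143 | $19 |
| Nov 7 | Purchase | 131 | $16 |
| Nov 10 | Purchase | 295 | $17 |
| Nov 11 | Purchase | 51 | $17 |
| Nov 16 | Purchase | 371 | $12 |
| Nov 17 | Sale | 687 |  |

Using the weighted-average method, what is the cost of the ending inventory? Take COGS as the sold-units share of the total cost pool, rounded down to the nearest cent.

Ending inventory = $4,646.51

Nov 17, sell 687: 687/991 × $15,147.00 → $10,500.49
Ending inventory (cost pool remaining) = $4,646.51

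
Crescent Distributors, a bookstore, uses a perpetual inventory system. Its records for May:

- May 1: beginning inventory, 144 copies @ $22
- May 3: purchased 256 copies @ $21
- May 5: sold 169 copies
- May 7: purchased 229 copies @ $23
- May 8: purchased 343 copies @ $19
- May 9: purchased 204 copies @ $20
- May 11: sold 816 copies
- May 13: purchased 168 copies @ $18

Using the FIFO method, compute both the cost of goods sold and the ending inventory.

May 5, 169 sold [FIFO — oldest first]: 144 @ $22 + 25 @ $21 = $3,693
May 11, 816 sold [FIFO — oldest first]: 231 @ $21 + 229 @ $23 + 343 @ $19 + 13 @ $20 = $16,895
Total COGS = $3,693 + $16,895 = $20,588
Ending inventory: 191 @ $20 + 168 @ $18 = $6,844

COGS = $20,588; ending inventory = $6,844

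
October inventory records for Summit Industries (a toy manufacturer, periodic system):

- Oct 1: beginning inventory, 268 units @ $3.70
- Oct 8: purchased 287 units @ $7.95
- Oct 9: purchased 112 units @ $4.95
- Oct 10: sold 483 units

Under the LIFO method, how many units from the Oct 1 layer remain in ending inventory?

184

Oct 10, 483 sold [LIFO — newest first]: 112 @ $4.95 + 287 @ $7.95 + 84 @ $3.70 = $3,146.85
Ending inventory: 184 @ $3.70 = $680.80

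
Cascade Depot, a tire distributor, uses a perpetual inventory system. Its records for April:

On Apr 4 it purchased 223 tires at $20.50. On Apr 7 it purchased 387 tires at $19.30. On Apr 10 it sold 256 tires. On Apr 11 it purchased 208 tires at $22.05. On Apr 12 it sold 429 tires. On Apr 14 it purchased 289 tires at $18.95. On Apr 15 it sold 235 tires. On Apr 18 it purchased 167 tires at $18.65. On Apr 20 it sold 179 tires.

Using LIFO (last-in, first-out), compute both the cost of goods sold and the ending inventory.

COGS = $21,695.70; ending inventory = $3,522.40

Apr 10, 256 sold [LIFO — newest first]: 256 @ $19.30 = $4,940.80
Apr 12, 429 sold [LIFO — newest first]: 208 @ $22.05 + 131 @ $19.30 + 90 @ $20.50 = $8,959.70
Apr 15, 235 sold [LIFO — newest first]: 235 @ $18.95 = $4,453.25
Apr 20, 179 sold [LIFO — newest first]: 167 @ $18.65 + 12 @ $18.95 = $3,341.95
Total COGS = $4,940.80 + $8,959.70 + $4,453.25 + $3,341.95 = $21,695.70
Ending inventory: 133 @ $20.50 + 42 @ $18.95 = $3,522.40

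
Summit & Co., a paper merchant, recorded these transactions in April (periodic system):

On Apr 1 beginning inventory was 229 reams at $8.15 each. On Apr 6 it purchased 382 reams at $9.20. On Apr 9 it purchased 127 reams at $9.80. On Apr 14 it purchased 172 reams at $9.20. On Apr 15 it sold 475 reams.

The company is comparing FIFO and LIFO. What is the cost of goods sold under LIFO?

COGS = $4,446.20

FIFO COGS: 229 @ $8.15 + 246 @ $9.20 = $4,129.55
LIFO COGS: 172 @ $9.20 + 127 @ $9.80 + 176 @ $9.20 = $4,446.20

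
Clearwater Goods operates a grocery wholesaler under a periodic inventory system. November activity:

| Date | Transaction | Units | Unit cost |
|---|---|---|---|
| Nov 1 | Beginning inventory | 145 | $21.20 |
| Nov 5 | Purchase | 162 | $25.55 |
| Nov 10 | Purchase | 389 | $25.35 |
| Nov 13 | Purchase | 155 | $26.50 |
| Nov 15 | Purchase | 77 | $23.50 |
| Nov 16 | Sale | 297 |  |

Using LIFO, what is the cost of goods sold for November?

COGS = $7,564.75

Nov 16, 297 sold [LIFO — newest first]: 77 @ $23.50 + 155 @ $26.50 + 65 @ $25.35 = $7,564.75
Ending inventory: 145 @ $21.20 + 162 @ $25.55 + 324 @ $25.35 = $15,426.50
Check: goods available $22,991.25 = COGS $7,564.75 + ending $15,426.50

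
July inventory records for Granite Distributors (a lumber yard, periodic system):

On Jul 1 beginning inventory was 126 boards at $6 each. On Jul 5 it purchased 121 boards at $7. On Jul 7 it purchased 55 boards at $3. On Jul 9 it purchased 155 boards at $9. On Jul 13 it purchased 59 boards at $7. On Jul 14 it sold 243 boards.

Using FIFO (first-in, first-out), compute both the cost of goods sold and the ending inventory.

Jul 14, 243 sold [FIFO — oldest first]: 126 @ $6 + 117 @ $7 = $1,575
Ending inventory: 4 @ $7 + 55 @ $3 + 155 @ $9 + 59 @ $7 = $2,001

COGS = $1,575; ending inventory = $2,001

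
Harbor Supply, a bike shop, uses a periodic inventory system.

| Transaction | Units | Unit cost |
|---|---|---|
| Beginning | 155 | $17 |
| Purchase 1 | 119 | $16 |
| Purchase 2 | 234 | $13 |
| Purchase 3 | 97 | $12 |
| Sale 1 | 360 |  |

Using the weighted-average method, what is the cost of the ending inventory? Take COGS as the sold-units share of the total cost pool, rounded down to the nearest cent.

Sale 1, sell 360: 360/605 × $8,745.00 → $5,203.63
Ending inventory (cost pool remaining) = $3,541.37

Ending inventory = $3,541.37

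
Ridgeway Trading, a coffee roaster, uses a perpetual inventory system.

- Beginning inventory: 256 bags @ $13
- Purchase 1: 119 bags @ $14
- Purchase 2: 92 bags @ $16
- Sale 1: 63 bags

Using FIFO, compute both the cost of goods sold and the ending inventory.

COGS = $819; ending inventory = $5,647

Sale 1 (63) [FIFO — oldest first]: 63 @ $13 = $819
Ending inventory: 193 @ $13 + 119 @ $14 + 92 @ $16 = $5,647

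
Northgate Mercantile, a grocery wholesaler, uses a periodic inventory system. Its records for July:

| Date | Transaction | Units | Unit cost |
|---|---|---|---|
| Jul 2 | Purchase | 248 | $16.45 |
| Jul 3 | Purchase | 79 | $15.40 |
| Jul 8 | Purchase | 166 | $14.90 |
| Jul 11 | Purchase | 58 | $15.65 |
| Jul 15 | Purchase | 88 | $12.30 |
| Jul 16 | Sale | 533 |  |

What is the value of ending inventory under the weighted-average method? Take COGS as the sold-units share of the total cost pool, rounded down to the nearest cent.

Jul 16, sell 533: 533/639 × $9,759.70 → $8,140.72
Ending inventory (cost pool remaining) = $1,618.98

Ending inventory = $1,618.98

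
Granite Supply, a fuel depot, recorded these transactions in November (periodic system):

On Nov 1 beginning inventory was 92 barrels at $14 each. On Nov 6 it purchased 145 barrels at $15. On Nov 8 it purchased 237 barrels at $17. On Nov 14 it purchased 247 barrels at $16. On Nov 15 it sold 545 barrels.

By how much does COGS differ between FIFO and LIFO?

FIFO COGS: 92 @ $14 + 145 @ $15 + 237 @ $17 + 71 @ $16 = $8,628
LIFO COGS: 247 @ $16 + 237 @ $17 + 61 @ $15 = $8,896
Difference = |$8,628 − $8,896| = $268

$268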